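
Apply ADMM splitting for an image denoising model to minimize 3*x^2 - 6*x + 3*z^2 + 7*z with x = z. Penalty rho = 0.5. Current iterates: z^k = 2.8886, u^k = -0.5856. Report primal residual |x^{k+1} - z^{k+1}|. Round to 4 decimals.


ADMM iteration with rho = 0.5, z^k = 2.8886, u^k = -0.5856
Step 1: x-update.
Minimize 3*x^2 - 6*x + (0.5/2)*(x - 2.8886 - 0.5856)^2
FOC: (2*3 + 0.5)*x = 6 + 0.5*(2.8886 + 0.5856)
x^{k+1} = 1.1903
Step 2: z-update.
Minimize 3*z^2 + 7*z + (0.5/2)*(1.1903 - z - 0.5856)^2
FOC: (2*3 + 0.5)*z = -7 + 0.5*(1.1903 - 0.5856)
z^{k+1} = -1.0304
Step 3: u-update.
u^{k+1} = -0.5856 + 1.1903 + 1.0304 = 1.6351
Step 4: Primal residual = |1.1903 + 1.0304| = 2.2207


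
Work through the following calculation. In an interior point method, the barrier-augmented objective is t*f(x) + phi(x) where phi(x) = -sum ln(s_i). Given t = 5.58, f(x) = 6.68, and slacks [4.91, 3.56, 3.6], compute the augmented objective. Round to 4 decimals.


Step 1: Compute log-barrier.
ln values: [1.5913, 1.2698, 1.2809]
phi = -(1.5913 + 1.2698 + 1.2809) = -4.142
Step 2: Compute augmented objective.
t*f(x) = 5.58*6.68 = 37.2744
Total = 37.2744 - 4.142 = 33.1324


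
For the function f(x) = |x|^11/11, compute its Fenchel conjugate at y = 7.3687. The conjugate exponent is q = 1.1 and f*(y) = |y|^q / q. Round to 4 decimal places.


The conjugate exponent q satisfies 1/p + 1/q = 1.
p = 11, so q = 11/(11 - 1) = 1.1
|y|^q = 7.3687^1.1 = 8.9977
f*(7.3687) = 8.9977 / 1.1 = 8.1797


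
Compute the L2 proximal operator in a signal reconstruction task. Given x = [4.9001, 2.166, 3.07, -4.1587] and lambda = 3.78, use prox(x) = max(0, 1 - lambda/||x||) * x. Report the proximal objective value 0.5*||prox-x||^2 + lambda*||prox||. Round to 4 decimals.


Step 1: Compute ||x||.
||x|| = 7.4446
Step 2: Compute scaling factor.
scale = max(0, 1 - 3.78/7.4446) = 0.4923
Step 3: prox(x) = [2.4121, 1.0662, 1.5112, -2.0471]
||prox(x)|| = 3.6646
Step 4: Proximal objective.
0.5*||prox-x||^2 = 7.1442
lambda*||prox|| = 13.8522
Total = 20.9964


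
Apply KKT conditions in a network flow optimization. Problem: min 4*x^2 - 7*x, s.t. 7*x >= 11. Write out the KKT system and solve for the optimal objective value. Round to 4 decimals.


Step 1: Try lambda = 0 (constraint inactive).
x_unc = 7/(2*4) = 0.875
Check: 7*0.875 = 6.125 < 11 -- violated!
Step 2: Constraint must be active: 7*x = 11
x* = 11/7 = 1.5714 (rounded; the exact value 11/7 is used below)
lambda = (2*4*(11/7) - 7)/7 = 0.7959
Step 3: Compute optimal value.
f(x*) = 4*(11/7)^2 - 7*(11/7) = -1.1224


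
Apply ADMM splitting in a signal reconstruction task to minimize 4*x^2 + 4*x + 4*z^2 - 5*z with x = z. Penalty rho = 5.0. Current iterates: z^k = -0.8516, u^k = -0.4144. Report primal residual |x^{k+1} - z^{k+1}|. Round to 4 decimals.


ADMM iteration with rho = 5.0, z^k = -0.8516, u^k = -0.4144
Step 1: x-update.
Minimize 4*x^2 + 4*x + (5.0/2)*(x + 0.8516 - 0.4144)^2
FOC: (2*4 + 5.0)*x = -4 + 5.0*(-0.8516 + 0.4144)
x^{k+1} = -0.4758
Step 2: z-update.
Minimize 4*z^2 - 5*z + (5.0/2)*(-0.4758 - z - 0.4144)^2
FOC: (2*4 + 5.0)*z = 5 + 5.0*(-0.4758 - 0.4144)
z^{k+1} = 0.0422
Step 3: u-update.
u^{k+1} = -0.4144 - 0.4758 - 0.0422 = -0.9325
Step 4: Primal residual = |-0.4758 - 0.0422| = 0.5181


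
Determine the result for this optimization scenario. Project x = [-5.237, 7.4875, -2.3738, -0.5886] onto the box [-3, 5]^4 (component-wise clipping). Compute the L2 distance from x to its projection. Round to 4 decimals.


Project each component onto [-3, 5].
clip(-5.237) = -3.0, clip(7.4875) = 5.0, clip(-2.3738) = -2.3738, clip(-0.5886) = -0.5886
Projection = [-3.0, 5.0, -2.3738, -0.5886]
Squared diffs: [5.0042, 6.1877, 0.0, 0.0]
Distance = sqrt(11.1919) = 3.3454


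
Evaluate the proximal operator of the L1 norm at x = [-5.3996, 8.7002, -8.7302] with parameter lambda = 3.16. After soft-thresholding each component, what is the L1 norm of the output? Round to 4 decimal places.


Soft-thresholding with lambda = 3.16:
prox(-5.3996) = sign(-5.3996)*max(|-5.3996| - 3.16, 0) = -2.2396
prox(8.7002) = sign(8.7002)*max(|8.7002| - 3.16, 0) = 5.5402
prox(-8.7302) = sign(-8.7302)*max(|-8.7302| - 3.16, 0) = -5.5702
prox(x) = [-2.2396, 5.5402, -5.5702]
||prox(x)||_1 = 2.2396 + 5.5402 + 5.5702 = 13.35


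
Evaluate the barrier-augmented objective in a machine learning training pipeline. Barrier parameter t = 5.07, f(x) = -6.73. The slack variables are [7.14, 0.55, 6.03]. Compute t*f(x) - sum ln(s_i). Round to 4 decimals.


Step 1: Compute log-barrier.
ln values: [1.9657, -0.5978, 1.7967]
phi = -(1.9657 - 0.5978 + 1.7967) = -3.1646
Step 2: Compute augmented objective.
t*f(x) = 5.07*-6.73 = -34.1211
Total = -34.1211 - 3.1646 = -37.2857


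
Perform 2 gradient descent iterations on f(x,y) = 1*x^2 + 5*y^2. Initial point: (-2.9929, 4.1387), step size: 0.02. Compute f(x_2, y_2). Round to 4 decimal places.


Gradient descent on f(x,y) = 1*x^2 + 5*y^2.
Starting point: (-2.9929, 4.1387), alpha = 0.02
Step 1: grad_x = 2*1*-2.9929 = -5.9858, grad_y = 2*5*4.1387 = 41.387
  x_1 = -2.9929 - 0.02*-5.9858 = -2.8732
  y_1 = 4.1387 - 0.02*41.387 = 3.311
Step 2: grad_x = 2*1*-2.8732 = -5.7464, grad_y = 2*5*3.311 = 33.1096
  x_2 = -2.8732 - 0.02*-5.7464 = -2.7583
  y_2 = 3.311 - 0.02*33.1096 = 2.6488
f(-2.7583, 2.6488) = 1*(-2.7583)^2 + 5*2.6488^2 = 42.6878


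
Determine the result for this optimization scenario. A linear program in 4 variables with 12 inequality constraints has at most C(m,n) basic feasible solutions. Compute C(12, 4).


Each vertex corresponds to some choice of n active constraints out of m, so the number of vertices is at most C(m, n) = m! / (n!(m-n)!).
m = 12, n = 4
Numerator: 12 * 11 * 10 * 9
Denominator: 4! = 24
C(12, 4) = 495


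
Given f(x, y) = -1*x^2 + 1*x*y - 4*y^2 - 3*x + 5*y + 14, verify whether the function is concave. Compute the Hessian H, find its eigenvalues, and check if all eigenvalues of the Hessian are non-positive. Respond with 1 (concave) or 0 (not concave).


The Hessian of f(x,y) = -1*x^2 + 1*x*y - 4*y^2 - 3*x + 5*y + 14 is:
H = [[-2, 1], [1, -8]]
Trace = -2 - 8 = -10
Determinant = -2*-8 - (1)^2 = 15
Discriminant = (-10)^2 - 4*15 = 40.0
Eigenvalues: lambda_1 = -8.1623, lambda_2 = -1.8377
The function is concave.

1


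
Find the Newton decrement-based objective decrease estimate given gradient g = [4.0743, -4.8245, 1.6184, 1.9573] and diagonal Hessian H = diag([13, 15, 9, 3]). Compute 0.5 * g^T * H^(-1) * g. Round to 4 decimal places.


Step 1: H is diagonal, so H^(-1) * g = [0.3134, -0.3216, 0.1798, 0.6524].
Step 2: g^T H^(-1) g = sum_i g_i^2 / H_ii
  = (4.0743)^2/13 + (-4.8245)^2/15 + (1.6184)^2/9 + (1.9573)^2/3
  = 1.2769 + 1.5517 + 0.291 + 1.277 = 4.3967
Step 3: Objective decrease = 0.5 * g^T H^(-1) g = 2.1983


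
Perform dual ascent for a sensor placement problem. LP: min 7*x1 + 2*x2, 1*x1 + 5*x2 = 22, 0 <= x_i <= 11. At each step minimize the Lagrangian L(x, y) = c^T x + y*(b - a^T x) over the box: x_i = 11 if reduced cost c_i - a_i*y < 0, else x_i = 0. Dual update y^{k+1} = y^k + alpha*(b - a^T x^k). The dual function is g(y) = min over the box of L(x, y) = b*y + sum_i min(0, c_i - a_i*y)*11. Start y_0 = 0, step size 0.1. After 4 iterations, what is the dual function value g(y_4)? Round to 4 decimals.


Dual ascent for LP: min 7*x1 + 2*x2, 1*x1 + 5*x2 = 22, 0 <= x_i <= 11
Step 1: y^k = 0.0, reduced costs: (7.0, 2.0)
  x^k = (0.0, 0.0), subgradient = b - a^T x = 22.0
  y^{k+1} = 0.0 + 0.1*22.0 = 2.2
Step 2: y^k = 2.2, reduced costs: (4.8, -9.0)
  x^k = (0.0, 11.0), subgradient = b - a^T x = -33.0
  y^{k+1} = 2.2 + 0.1*-33.0 = -1.1
Step 3: y^k = -1.1, reduced costs: (8.1, 7.5)
  x^k = (0.0, 0.0), subgradient = b - a^T x = 22.0
  y^{k+1} = -1.1 + 0.1*22.0 = 1.1
Step 4: y^k = 1.1, reduced costs: (5.9, -3.5)
  x^k = (0.0, 11.0), subgradient = b - a^T x = -33.0
  y^{k+1} = 1.1 + 0.1*-33.0 = -2.2
Dual objective at y_4 = -2.2: reduced costs (9.2, 13.0), box minimizer x = (0.0, 0.0)
g(y_4) = b*y + (c1 - a1*y)*x1 + (c2 - a2*y)*x2 = 22*(-2.2) + 9.2*0.0 + 13.0*0.0 = -48.4 + 0.0 + 0.0 = -48.4


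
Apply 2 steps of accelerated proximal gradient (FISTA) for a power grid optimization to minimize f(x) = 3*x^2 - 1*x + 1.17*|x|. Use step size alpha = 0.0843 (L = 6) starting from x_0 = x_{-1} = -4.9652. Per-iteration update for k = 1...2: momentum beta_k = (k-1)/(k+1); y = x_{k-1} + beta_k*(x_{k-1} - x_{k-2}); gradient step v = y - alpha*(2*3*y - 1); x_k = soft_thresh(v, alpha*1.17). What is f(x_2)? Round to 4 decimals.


FISTA on f(x) = 3*x^2 - 1*x + 1.17*|x|
L = 6, alpha = 0.0843
Iteration 1: beta = 0.0, y = -4.9652 + 0.0*(-4.9652 + 4.9652) = -4.9652
  grad(y) = -30.7912, v = y - alpha*grad = -2.3695
  prox(v) = soft_thresh(-2.3695, 0.0986) = -2.2709
Iteration 2: beta = 0.3333, y = -2.2709 + 0.3333*(-2.2709 + 4.9652) = -1.3728
  grad(y) = -9.2366, v = y - alpha*grad = -0.5941
  prox(v) = soft_thresh(-0.5941, 0.0986) = -0.4955
f(x_2) = 3*(-0.4955)^2 - 1*(-0.4955) + 1.17*|-0.4955| = 1.8117


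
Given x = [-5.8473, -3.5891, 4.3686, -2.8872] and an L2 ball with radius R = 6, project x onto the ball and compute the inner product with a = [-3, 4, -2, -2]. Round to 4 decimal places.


Step 1: Compute ||x|| (intermediates to 6 decimals).
||x|| = sqrt((-5.8473)^2 + (-3.5891)^2 + 4.3686^2 + (-2.8872)^2) = 8.630941
Step 2: Project.
Since ||x|| > R, scale = R/||x|| = 6/8.630941 = 0.695173, proj(x) = scale * x
proj(x) = [-4.064885, -2.495045, 3.036933, -2.007103]
Step 3: Dot product.
a^T * proj(x) = -3*(-4.064885) + 4*(-2.495045) - 2*3.036933 - 2*(-2.007103) = 0.1548


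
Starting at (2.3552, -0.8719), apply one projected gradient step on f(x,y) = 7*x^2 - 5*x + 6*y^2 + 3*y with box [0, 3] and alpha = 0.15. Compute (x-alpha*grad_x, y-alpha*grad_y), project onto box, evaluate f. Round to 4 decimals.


Step 1: Compute gradient at (2.3552, -0.8719).
grad_x = 2*7*2.3552 - 5 = 27.9728
grad_y = 2*6*-0.8719 + 3 = -7.4628
Step 2: Gradient step.
x_raw = 2.3552 - 0.15*27.9728 = -1.8407
y_raw = -0.8719 - 0.15*-7.4628 = 0.2475
Step 3: Project onto [0, 3].
x_proj = clip(-1.8407) = 0.0
y_proj = clip(0.2475) = 0.2475
Step 4: Evaluate f.
f(0.0, 0.2475) = 1.1102


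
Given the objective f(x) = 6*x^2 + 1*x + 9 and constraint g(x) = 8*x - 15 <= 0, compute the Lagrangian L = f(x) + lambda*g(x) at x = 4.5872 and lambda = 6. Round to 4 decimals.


Step 1: Evaluate f(x).
f(4.5872) = 6*4.5872^2 + 1*4.5872 + 9 = 139.8416
Step 2: Evaluate g(x).
g(4.5872) = 8*4.5872 - 15 = 21.6976
Step 3: Compute Lagrangian.
L = 139.8416 + 6*21.6976 = 270.0272


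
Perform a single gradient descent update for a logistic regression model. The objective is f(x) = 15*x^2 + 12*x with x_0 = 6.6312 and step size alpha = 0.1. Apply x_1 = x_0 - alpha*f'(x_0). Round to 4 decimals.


We compute the gradient at x_0 and apply the update.
f'(x) = 30*x + 12
f'(6.6312) = 30*6.6312 + 12 = 210.936
x_1 = 6.6312 - 0.1*210.936 = -14.4624


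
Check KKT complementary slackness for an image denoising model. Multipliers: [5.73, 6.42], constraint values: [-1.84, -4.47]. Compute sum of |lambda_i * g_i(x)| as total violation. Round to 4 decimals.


KKT complementary slackness check:
lambda_1 * g_1 = 5.73 * -1.84 = -10.5432
lambda_2 * g_2 = 6.42 * -4.47 = -28.6974
Total violation = 10.5432 + 28.6974 = 39.2406


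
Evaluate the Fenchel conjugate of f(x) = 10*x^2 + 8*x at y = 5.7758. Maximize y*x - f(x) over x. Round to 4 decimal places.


f*(y) = sup_x {y*x - a*x^2 - b*x} = sup_x {(y-b)*x - a*x^2}
FOC: (y - b) - 2a*x = 0 => x* = (y - b)/(2a)
x* = (5.7758 - 8)/(2*10) = -0.1112
f*(5.7758) = (y-b)^2/(4a) = (5.7758 - 8)^2/(4*10)
= 4.9471/40 = 0.1237


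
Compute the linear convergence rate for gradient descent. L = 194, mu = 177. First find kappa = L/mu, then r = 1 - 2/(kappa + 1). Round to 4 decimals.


Step 1: Compute the condition number.
kappa = L/mu = 194/177 = 1.096
Step 2: Compute the convergence rate.
r = 1 - 2/(kappa + 1) = 1 - 2*mu/(L + mu) = (L - mu)/(L + mu) = 17/371 = 0.0458


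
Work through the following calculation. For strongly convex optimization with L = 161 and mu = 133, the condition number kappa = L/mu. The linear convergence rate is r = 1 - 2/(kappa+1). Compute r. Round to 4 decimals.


Step 1: Compute the condition number.
kappa = L/mu = 161/133 = 1.2105
Step 2: Compute the convergence rate.
r = 1 - 2/(kappa + 1) = 1 - 2*mu/(L + mu) = (L - mu)/(L + mu) = 28/294 = 0.0952


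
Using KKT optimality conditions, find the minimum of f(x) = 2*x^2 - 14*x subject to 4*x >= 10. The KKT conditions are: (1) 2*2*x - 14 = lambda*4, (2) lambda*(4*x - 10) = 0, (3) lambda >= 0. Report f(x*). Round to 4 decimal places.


Step 1: Try lambda = 0 (constraint inactive).
Stationarity: 2*2*x - 14 = 0
x* = 14/(2*2) = 3.5
Check constraint: 4*3.5 = 14.0 >= 10 -- satisfied.
Step 2: Compute optimal value.
f(x*) = 2*3.5^2 - 14*3.5 = -24.5


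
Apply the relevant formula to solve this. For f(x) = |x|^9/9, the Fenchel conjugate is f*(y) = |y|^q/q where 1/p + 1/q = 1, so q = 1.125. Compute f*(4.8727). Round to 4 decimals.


The conjugate exponent q satisfies 1/p + 1/q = 1.
p = 9, so q = 9/(9 - 1) = 1.125
|y|^q = 4.8727^1.125 = 5.9394
f*(4.8727) = 5.9394 / 1.125 = 5.2794


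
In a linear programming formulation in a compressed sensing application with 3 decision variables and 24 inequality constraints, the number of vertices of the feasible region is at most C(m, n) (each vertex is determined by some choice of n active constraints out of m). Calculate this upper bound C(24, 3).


Each vertex corresponds to some choice of n active constraints out of m, so the number of vertices is at most C(m, n) = m! / (n!(m-n)!).
m = 24, n = 3
Numerator: 24 * 23 * 22
Denominator: 3! = 6
C(24, 3) = 2024


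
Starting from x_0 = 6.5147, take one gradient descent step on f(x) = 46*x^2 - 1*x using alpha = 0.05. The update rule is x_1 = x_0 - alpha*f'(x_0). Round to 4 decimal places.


We compute the gradient at x_0 and apply the update.
f'(x) = 92*x - 1
f'(6.5147) = 92*6.5147 - 1 = 598.3524
x_1 = 6.5147 - 0.05*598.3524 = -23.4029


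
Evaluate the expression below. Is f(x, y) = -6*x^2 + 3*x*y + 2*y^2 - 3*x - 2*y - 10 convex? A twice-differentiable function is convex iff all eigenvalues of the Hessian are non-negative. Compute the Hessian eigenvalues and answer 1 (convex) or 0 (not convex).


The Hessian of f(x,y) = -6*x^2 + 3*x*y + 2*y^2 - 3*x - 2*y - 10 is:
H = [[-12, 3], [3, 4]]
Trace = -12 + 4 = -8
Determinant = -12*4 - (3)^2 = -57
Discriminant = (-8)^2 - 4*-57 = 292.0
Eigenvalues: lambda_1 = -12.544, lambda_2 = 4.544
The function is not convex.

0


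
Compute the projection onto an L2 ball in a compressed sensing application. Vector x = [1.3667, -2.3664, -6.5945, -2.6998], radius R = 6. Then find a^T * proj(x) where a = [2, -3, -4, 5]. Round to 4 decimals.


Step 1: Compute ||x|| (intermediates to 6 decimals).
||x|| = sqrt(1.3667^2 + (-2.3664)^2 + (-6.5945)^2 + (-2.6998)^2) = 7.63178
Step 2: Project.
Since ||x|| > R, scale = R/||x|| = 6/7.63178 = 0.786186, proj(x) = scale * x
proj(x) = [1.07448, -1.860431, -5.184504, -2.122545]
Step 3: Dot product.
a^T * proj(x) = 2*1.07448 - 3*(-1.860431) - 4*(-5.184504) + 5*(-2.122545) = 17.8555


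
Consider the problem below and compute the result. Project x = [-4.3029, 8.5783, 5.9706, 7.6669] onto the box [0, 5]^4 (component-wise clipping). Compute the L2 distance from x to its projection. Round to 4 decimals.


Project each component onto [0, 5].
clip(-4.3029) = 0.0, clip(8.5783) = 5.0, clip(5.9706) = 5.0, clip(7.6669) = 5.0
Projection = [0.0, 5.0, 5.0, 5.0]
Squared diffs: [18.5149, 12.8042, 0.9421, 7.1124]
Distance = sqrt(39.3736) = 6.2748


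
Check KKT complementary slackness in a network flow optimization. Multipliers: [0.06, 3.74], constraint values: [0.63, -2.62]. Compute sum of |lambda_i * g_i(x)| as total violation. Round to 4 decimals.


KKT complementary slackness check:
lambda_1 * g_1 = 0.06 * 0.63 = 0.0378
lambda_2 * g_2 = 3.74 * -2.62 = -9.7988
Total violation = 0.0378 + 9.7988 = 9.8366


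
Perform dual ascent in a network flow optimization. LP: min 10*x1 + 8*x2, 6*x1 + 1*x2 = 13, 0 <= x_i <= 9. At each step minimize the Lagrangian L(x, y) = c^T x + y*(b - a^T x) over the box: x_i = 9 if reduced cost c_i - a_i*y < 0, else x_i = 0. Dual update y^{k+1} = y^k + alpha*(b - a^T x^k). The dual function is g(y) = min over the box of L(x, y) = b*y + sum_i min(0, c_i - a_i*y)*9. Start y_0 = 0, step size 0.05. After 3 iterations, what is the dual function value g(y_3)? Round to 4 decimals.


Dual ascent for LP: min 10*x1 + 8*x2, 6*x1 + 1*x2 = 13, 0 <= x_i <= 9
Step 1: y^k = 0.0, reduced costs: (10.0, 8.0)
  x^k = (0.0, 0.0), subgradient = b - a^T x = 13.0
  y^{k+1} = 0.0 + 0.05*13.0 = 0.65
Step 2: y^k = 0.65, reduced costs: (6.1, 7.35)
  x^k = (0.0, 0.0), subgradient = b - a^T x = 13.0
  y^{k+1} = 0.65 + 0.05*13.0 = 1.3
Step 3: y^k = 1.3, reduced costs: (2.2, 6.7)
  x^k = (0.0, 0.0), subgradient = b - a^T x = 13.0
  y^{k+1} = 1.3 + 0.05*13.0 = 1.95
Dual objective at y_3 = 1.95: reduced costs (-1.7, 6.05), box minimizer x = (9.0, 0.0)
g(y_3) = b*y + (c1 - a1*y)*x1 + (c2 - a2*y)*x2 = 13*1.95 + (-1.7)*9.0 + 6.05*0.0 = 25.35 - 15.3 + 0.0 = 10.05


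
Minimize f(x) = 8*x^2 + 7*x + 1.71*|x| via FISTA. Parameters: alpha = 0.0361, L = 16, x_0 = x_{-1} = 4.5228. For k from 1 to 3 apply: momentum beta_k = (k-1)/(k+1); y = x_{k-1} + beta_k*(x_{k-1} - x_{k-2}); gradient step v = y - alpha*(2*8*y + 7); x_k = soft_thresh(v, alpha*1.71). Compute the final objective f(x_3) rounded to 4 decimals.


FISTA on f(x) = 8*x^2 + 7*x + 1.71*|x|
L = 16, alpha = 0.0361
Iteration 1: beta = 0.0, y = 4.5228 + 0.0*(4.5228 - 4.5228) = 4.5228
  grad(y) = 79.3648, v = y - alpha*grad = 1.6577
  prox(v) = soft_thresh(1.6577, 0.0617) = 1.596
Iteration 2: beta = 0.3333, y = 1.596 + 0.3333*(1.596 - 4.5228) = 0.6204
  grad(y) = 16.9264, v = y - alpha*grad = 0.0094
  prox(v) = soft_thresh(0.0094, 0.0617) = 0.0
Iteration 3: beta = 0.5, y = 0.0 + 0.5*(0.0 - 1.596) = -0.798
  grad(y) = -5.768, v = y - alpha*grad = -0.5898
  prox(v) = soft_thresh(-0.5898, 0.0617) = -0.528
f(x_3) = 8*(-0.528)^2 + 7*(-0.528) + 1.71*|-0.528| = -0.5627


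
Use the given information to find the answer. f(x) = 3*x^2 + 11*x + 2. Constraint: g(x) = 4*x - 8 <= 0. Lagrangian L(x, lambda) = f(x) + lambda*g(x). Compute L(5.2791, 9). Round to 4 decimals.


Step 1: Evaluate f(x).
f(5.2791) = 3*5.2791^2 + 11*5.2791 + 2 = 143.6768
Step 2: Evaluate g(x).
g(5.2791) = 4*5.2791 - 8 = 13.1164
Step 3: Compute Lagrangian.
L = 143.6768 + 9*13.1164 = 261.7244


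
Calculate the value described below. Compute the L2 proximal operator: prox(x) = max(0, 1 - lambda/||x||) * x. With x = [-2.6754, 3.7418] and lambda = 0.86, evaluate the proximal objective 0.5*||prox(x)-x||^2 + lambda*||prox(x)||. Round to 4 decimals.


Step 1: Compute ||x||.
||x|| = 4.5999
Step 2: Compute scaling factor.
scale = max(0, 1 - 0.86/4.5999) = 0.813
Step 3: prox(x) = [-2.1752, 3.0422]
||prox(x)|| = 3.7399
Step 4: Proximal objective.
0.5*||prox-x||^2 = 0.3698
lambda*||prox|| = 3.2163
Total = 3.5861


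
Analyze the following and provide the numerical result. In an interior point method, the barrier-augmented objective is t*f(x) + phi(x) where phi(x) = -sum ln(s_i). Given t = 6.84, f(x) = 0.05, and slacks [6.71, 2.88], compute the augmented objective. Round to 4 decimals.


Step 1: Compute log-barrier.
ln values: [1.9036, 1.0578]
phi = -(1.9036 + 1.0578) = -2.9614
Step 2: Compute augmented objective.
t*f(x) = 6.84*0.05 = 0.342
Total = 0.342 - 2.9614 = -2.6194


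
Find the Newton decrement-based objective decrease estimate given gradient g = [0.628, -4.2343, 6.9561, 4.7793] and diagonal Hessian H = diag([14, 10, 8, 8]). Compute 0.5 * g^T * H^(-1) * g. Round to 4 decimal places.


Step 1: H is diagonal, so H^(-1) * g = [0.0449, -0.4234, 0.8695, 0.5974].
Step 2: g^T H^(-1) g = sum_i g_i^2 / H_ii
  = (0.628)^2/14 + (-4.2343)^2/10 + (6.9561)^2/8 + (4.7793)^2/8
  = 0.0282 + 1.7929 + 6.0484 + 2.8552 = 10.7247
Step 3: Objective decrease = 0.5 * g^T H^(-1) g = 5.3624


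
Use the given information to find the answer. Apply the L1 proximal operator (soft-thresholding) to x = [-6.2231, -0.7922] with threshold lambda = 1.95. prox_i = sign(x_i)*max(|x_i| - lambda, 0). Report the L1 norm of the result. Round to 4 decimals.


Soft-thresholding with lambda = 1.95:
prox(-6.2231) = sign(-6.2231)*max(|-6.2231| - 1.95, 0) = -4.2731
prox(-0.7922) = sign(-0.7922)*max(|-0.7922| - 1.95, 0) = 0.0
prox(x) = [-4.2731, 0.0]
||prox(x)||_1 = 4.2731 + 0.0 = 4.2731


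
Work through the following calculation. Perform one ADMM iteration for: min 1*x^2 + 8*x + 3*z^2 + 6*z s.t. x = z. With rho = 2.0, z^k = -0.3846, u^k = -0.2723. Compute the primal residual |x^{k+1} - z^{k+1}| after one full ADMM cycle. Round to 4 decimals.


ADMM iteration with rho = 2.0, z^k = -0.3846, u^k = -0.2723
Step 1: x-update.
Minimize 1*x^2 + 8*x + (2.0/2)*(x + 0.3846 - 0.2723)^2
FOC: (2*1 + 2.0)*x = -8 + 2.0*(-0.3846 + 0.2723)
x^{k+1} = -2.0562
Step 2: z-update.
Minimize 3*z^2 + 6*z + (2.0/2)*(-2.0562 - z - 0.2723)^2
FOC: (2*3 + 2.0)*z = -6 + 2.0*(-2.0562 - 0.2723)
z^{k+1} = -1.3321
Step 3: u-update.
u^{k+1} = -0.2723 - 2.0562 + 1.3321 = -0.9963
Step 4: Primal residual = |-2.0562 + 1.3321| = 0.724


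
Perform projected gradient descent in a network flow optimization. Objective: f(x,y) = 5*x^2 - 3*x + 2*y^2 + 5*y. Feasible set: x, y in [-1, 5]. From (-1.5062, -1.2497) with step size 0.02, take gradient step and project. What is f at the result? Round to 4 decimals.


Step 1: Compute gradient at (-1.5062, -1.2497).
grad_x = 2*5*-1.5062 - 3 = -18.062
grad_y = 2*2*-1.2497 + 5 = 0.0012
Step 2: Gradient step.
x_raw = -1.5062 - 0.02*-18.062 = -1.145
y_raw = -1.2497 - 0.02*0.0012 = -1.2497
Step 3: Project onto [-1, 5].
x_proj = clip(-1.145) = -1.0
y_proj = clip(-1.2497) = -1.0
Step 4: Evaluate f.
f(-1.0, -1.0) = 5.0


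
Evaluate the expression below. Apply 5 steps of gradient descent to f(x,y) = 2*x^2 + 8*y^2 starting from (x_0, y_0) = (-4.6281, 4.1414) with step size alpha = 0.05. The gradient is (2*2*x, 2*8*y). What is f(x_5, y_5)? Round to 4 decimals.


Gradient descent on f(x,y) = 2*x^2 + 8*y^2.
Starting point: (-4.6281, 4.1414), alpha = 0.05
Step 1: grad_x = 2*2*-4.6281 = -18.5124, grad_y = 2*8*4.1414 = 66.2624
  x_1 = -4.6281 - 0.05*-18.5124 = -3.7025
  y_1 = 4.1414 - 0.05*66.2624 = 0.8283
Step 2: grad_x = 2*2*-3.7025 = -14.8099, grad_y = 2*8*0.8283 = 13.2525
  x_2 = -3.7025 - 0.05*-14.8099 = -2.962
  y_2 = 0.8283 - 0.05*13.2525 = 0.1657
Step 3: grad_x = 2*2*-2.962 = -11.8479, grad_y = 2*8*0.1657 = 2.6505
  x_3 = -2.962 - 0.05*-11.8479 = -2.3696
  y_3 = 0.1657 - 0.05*2.6505 = 0.0331
Step 4: grad_x = 2*2*-2.3696 = -9.4783, grad_y = 2*8*0.0331 = 0.5301
  x_4 = -2.3696 - 0.05*-9.4783 = -1.8957
  y_4 = 0.0331 - 0.05*0.5301 = 0.0066
Step 5: grad_x = 2*2*-1.8957 = -7.5827, grad_y = 2*8*0.0066 = 0.106
  x_5 = -1.8957 - 0.05*-7.5827 = -1.5165
  y_5 = 0.0066 - 0.05*0.106 = 0.0013
f(-1.5165, 0.0013) = 2*(-1.5165)^2 + 8*0.0013^2 = 4.5998


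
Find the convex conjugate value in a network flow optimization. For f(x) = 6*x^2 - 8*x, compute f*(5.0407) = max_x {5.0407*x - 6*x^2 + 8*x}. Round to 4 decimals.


f*(y) = sup_x {y*x - a*x^2 - b*x} = sup_x {(y-b)*x - a*x^2}
FOC: (y - b) - 2a*x = 0 => x* = (y - b)/(2a)
x* = (5.0407 + 8)/(2*6) = 1.0867
f*(5.0407) = (y-b)^2/(4a) = (5.0407 + 8)^2/(4*6)
= 170.0599/24 = 7.0858


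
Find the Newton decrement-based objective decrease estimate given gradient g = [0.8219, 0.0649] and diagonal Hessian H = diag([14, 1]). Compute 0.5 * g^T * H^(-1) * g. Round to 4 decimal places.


Step 1: H is diagonal, so H^(-1) * g = [0.0587, 0.0649].
Step 2: g^T H^(-1) g = sum_i g_i^2 / H_ii
  = (0.8219)^2/14 + (0.0649)^2/1
  = 0.0483 + 0.0042 = 0.0525
Step 3: Objective decrease = 0.5 * g^T H^(-1) g = 0.0262


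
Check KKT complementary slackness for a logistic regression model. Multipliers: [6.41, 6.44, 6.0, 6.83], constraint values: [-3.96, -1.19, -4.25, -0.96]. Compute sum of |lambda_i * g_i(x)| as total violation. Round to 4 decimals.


KKT complementary slackness check:
lambda_1 * g_1 = 6.41 * -3.96 = -25.3836
lambda_2 * g_2 = 6.44 * -1.19 = -7.6636
lambda_3 * g_3 = 6.0 * -4.25 = -25.5
lambda_4 * g_4 = 6.83 * -0.96 = -6.5568
Total violation = 25.3836 + 7.6636 + 25.5 + 6.5568 = 65.104


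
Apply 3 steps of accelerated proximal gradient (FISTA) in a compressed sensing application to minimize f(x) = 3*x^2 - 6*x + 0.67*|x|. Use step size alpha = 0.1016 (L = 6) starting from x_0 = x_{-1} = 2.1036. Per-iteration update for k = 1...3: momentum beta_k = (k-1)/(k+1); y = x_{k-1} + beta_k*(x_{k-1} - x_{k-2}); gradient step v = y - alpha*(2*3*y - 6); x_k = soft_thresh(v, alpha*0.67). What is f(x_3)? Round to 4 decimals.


FISTA on f(x) = 3*x^2 - 6*x + 0.67*|x|
L = 6, alpha = 0.1016
Iteration 1: beta = 0.0, y = 2.1036 + 0.0*(2.1036 - 2.1036) = 2.1036
  grad(y) = 6.6216, v = y - alpha*grad = 1.4308
  prox(v) = soft_thresh(1.4308, 0.0681) = 1.3628
Iteration 2: beta = 0.3333, y = 1.3628 + 0.3333*(1.3628 - 2.1036) = 1.1158
  grad(y) = 0.695, v = y - alpha*grad = 1.0452
  prox(v) = soft_thresh(1.0452, 0.0681) = 0.9771
Iteration 3: beta = 0.5, y = 0.9771 + 0.5*(0.9771 - 1.3628) = 0.7843
  grad(y) = -1.294, v = y - alpha*grad = 0.9158
  prox(v) = soft_thresh(0.9158, 0.0681) = 0.8477
f(x_3) = 3*0.8477^2 - 6*0.8477 + 0.67*|0.8477| = -2.3625


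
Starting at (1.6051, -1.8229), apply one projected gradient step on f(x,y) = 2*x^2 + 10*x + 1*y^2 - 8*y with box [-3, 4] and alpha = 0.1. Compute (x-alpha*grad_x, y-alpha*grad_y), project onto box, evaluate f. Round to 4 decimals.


Step 1: Compute gradient at (1.6051, -1.8229).
grad_x = 2*2*1.6051 + 10 = 16.4204
grad_y = 2*1*-1.8229 - 8 = -11.6458
Step 2: Gradient step.
x_raw = 1.6051 - 0.1*16.4204 = -0.0369
y_raw = -1.8229 - 0.1*-11.6458 = -0.6583
Step 3: Project onto [-3, 4].
x_proj = clip(-0.0369) = -0.0369
y_proj = clip(-0.6583) = -0.6583
Step 4: Evaluate f.
f(-0.0369, -0.6583) = 5.3333


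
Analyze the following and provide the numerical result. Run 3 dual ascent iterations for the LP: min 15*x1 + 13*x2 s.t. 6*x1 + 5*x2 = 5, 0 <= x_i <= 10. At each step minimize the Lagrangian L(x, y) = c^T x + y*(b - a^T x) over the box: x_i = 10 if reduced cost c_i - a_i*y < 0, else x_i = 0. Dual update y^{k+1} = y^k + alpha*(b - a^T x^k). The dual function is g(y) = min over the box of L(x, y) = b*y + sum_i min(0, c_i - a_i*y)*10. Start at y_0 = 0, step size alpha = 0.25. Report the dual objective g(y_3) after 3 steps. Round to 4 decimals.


Dual ascent for LP: min 15*x1 + 13*x2, 6*x1 + 5*x2 = 5, 0 <= x_i <= 10
Step 1: y^k = 0.0, reduced costs: (15.0, 13.0)
  x^k = (0.0, 0.0), subgradient = b - a^T x = 5.0
  y^{k+1} = 0.0 + 0.25*5.0 = 1.25
Step 2: y^k = 1.25, reduced costs: (7.5, 6.75)
  x^k = (0.0, 0.0), subgradient = b - a^T x = 5.0
  y^{k+1} = 1.25 + 0.25*5.0 = 2.5
Step 3: y^k = 2.5, reduced costs: (0.0, 0.5)
  x^k = (0.0, 0.0), subgradient = b - a^T x = 5.0
  y^{k+1} = 2.5 + 0.25*5.0 = 3.75
Dual objective at y_3 = 3.75: reduced costs (-7.5, -5.75), box minimizer x = (10.0, 10.0)
g(y_3) = b*y + (c1 - a1*y)*x1 + (c2 - a2*y)*x2 = 5*3.75 + (-7.5)*10.0 + (-5.75)*10.0 = 18.75 - 75.0 - 57.5 = -113.75


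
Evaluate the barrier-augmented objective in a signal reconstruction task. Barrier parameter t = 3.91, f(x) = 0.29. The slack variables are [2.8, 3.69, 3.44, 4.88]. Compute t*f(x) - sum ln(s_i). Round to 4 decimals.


Step 1: Compute log-barrier.
ln values: [1.0296, 1.3056, 1.2355, 1.5851]
phi = -(1.0296 + 1.3056 + 1.2355 + 1.5851) = -5.1559
Step 2: Compute augmented objective.
t*f(x) = 3.91*0.29 = 1.1339
Total = 1.1339 - 5.1559 = -4.022


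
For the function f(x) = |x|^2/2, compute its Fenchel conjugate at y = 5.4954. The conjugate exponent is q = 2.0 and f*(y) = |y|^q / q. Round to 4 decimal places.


The conjugate exponent q satisfies 1/p + 1/q = 1.
p = 2, so q = 2/(2 - 1) = 2.0
|y|^q = 5.4954^2.0 = 30.1994
f*(5.4954) = 30.1994 / 2.0 = 15.0997


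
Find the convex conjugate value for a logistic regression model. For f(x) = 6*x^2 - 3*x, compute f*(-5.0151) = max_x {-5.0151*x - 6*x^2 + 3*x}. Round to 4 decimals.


f*(y) = sup_x {y*x - a*x^2 - b*x} = sup_x {(y-b)*x - a*x^2}
FOC: (y - b) - 2a*x = 0 => x* = (y - b)/(2a)
x* = (-5.0151 + 3)/(2*6) = -0.1679
f*(-5.0151) = (y-b)^2/(4a) = (-5.0151 + 3)^2/(4*6)
= 4.0606/24 = 0.1692


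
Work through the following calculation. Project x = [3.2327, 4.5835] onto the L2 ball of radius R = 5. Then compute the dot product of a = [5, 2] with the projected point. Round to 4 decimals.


Step 1: Compute ||x|| (intermediates to 6 decimals).
||x|| = sqrt(3.2327^2 + 4.5835^2) = 5.608816
Step 2: Project.
Since ||x|| > R, scale = R/||x|| = 5/5.608816 = 0.891454, proj(x) = scale * x
proj(x) = [2.881803, 4.085979]
Step 3: Dot product.
a^T * proj(x) = 5*2.881803 + 2*4.085979 = 22.581


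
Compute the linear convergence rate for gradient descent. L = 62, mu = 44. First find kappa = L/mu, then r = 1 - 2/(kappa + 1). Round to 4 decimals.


Step 1: Compute the condition number.
kappa = L/mu = 62/44 = 1.4091
Step 2: Compute the convergence rate.
r = 1 - 2/(kappa + 1) = 1 - 2*mu/(L + mu) = (L - mu)/(L + mu) = 18/106 = 0.1698


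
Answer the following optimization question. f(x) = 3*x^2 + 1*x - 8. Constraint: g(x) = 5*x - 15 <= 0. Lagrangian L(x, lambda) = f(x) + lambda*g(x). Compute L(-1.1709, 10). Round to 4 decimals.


Step 1: Evaluate f(x).
f(-1.1709) = 3*(-1.1709)^2 + 1*(-1.1709) - 8 = -5.0579
Step 2: Evaluate g(x).
g(-1.1709) = 5*-1.1709 - 15 = -20.8545
Step 3: Compute Lagrangian.
L = -5.0579 + 10*-20.8545 = -213.6029


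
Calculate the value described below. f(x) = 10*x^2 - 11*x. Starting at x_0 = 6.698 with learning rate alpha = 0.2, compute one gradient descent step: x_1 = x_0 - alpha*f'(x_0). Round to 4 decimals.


We compute the gradient at x_0 and apply the update.
f'(x) = 20*x - 11
f'(6.698) = 20*6.698 - 11 = 122.96
x_1 = 6.698 - 0.2*122.96 = -17.894


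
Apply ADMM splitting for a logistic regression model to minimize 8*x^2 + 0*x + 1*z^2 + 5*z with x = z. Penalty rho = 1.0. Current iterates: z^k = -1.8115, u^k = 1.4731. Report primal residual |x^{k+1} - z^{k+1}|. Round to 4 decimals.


ADMM iteration with rho = 1.0, z^k = -1.8115, u^k = 1.4731
Step 1: x-update.
Minimize 8*x^2 + 0*x + (1.0/2)*(x + 1.8115 + 1.4731)^2
FOC: (2*8 + 1.0)*x = 0 + 1.0*(-1.8115 - 1.4731)
x^{k+1} = -0.1932
Step 2: z-update.
Minimize 1*z^2 + 5*z + (1.0/2)*(-0.1932 - z + 1.4731)^2
FOC: (2*1 + 1.0)*z = -5 + 1.0*(-0.1932 + 1.4731)
z^{k+1} = -1.24
Step 3: u-update.
u^{k+1} = 1.4731 - 0.1932 + 1.24 = 2.5199
Step 4: Primal residual = |-0.1932 + 1.24| = 1.0468


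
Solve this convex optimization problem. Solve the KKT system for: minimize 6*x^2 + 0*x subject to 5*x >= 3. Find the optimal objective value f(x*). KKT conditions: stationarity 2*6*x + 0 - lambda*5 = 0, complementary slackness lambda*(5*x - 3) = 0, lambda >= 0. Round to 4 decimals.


Step 1: Try lambda = 0 (constraint inactive).
x_unc = 0/(2*6) = 0.0
Check: 5*0.0 = 0.0 < 3 -- violated!
Step 2: Constraint must be active: 5*x = 3
x* = 3/5 = 0.6
lambda = (2*6*0.6 + 0)/5 = 1.44
Step 3: Compute optimal value.
f(x*) = 6*0.6^2 + 0*0.6 = 2.16


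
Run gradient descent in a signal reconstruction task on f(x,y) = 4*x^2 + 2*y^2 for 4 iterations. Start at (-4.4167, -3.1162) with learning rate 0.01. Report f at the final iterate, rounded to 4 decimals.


Gradient descent on f(x,y) = 4*x^2 + 2*y^2.
Starting point: (-4.4167, -3.1162), alpha = 0.01
Step 1: grad_x = 2*4*-4.4167 = -35.3336, grad_y = 2*2*-3.1162 = -12.4648
  x_1 = -4.4167 - 0.01*-35.3336 = -4.0634
  y_1 = -3.1162 - 0.01*-12.4648 = -2.9916
Step 2: grad_x = 2*4*-4.0634 = -32.5069, grad_y = 2*2*-2.9916 = -11.9662
  x_2 = -4.0634 - 0.01*-32.5069 = -3.7383
  y_2 = -2.9916 - 0.01*-11.9662 = -2.8719
Step 3: grad_x = 2*4*-3.7383 = -29.9064, grad_y = 2*2*-2.8719 = -11.4876
  x_3 = -3.7383 - 0.01*-29.9064 = -3.4392
  y_3 = -2.8719 - 0.01*-11.4876 = -2.757
Step 4: grad_x = 2*4*-3.4392 = -27.5139, grad_y = 2*2*-2.757 = -11.0281
  x_4 = -3.4392 - 0.01*-27.5139 = -3.1641
  y_4 = -2.757 - 0.01*-11.0281 = -2.6467
f(-3.1641, -2.6467) = 4*(-3.1641)^2 + 2*(-2.6467)^2 = 54.0563


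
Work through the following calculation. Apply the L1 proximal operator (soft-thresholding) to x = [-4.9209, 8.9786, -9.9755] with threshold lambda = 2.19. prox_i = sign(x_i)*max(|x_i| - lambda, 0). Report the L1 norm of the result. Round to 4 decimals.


Soft-thresholding with lambda = 2.19:
prox(-4.9209) = sign(-4.9209)*max(|-4.9209| - 2.19, 0) = -2.7309
prox(8.9786) = sign(8.9786)*max(|8.9786| - 2.19, 0) = 6.7886
prox(-9.9755) = sign(-9.9755)*max(|-9.9755| - 2.19, 0) = -7.7855
prox(x) = [-2.7309, 6.7886, -7.7855]
||prox(x)||_1 = 2.7309 + 6.7886 + 7.7855 = 17.305


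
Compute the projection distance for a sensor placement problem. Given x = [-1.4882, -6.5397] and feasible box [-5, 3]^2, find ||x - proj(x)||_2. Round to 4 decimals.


Project each component onto [-5, 3].
clip(-1.4882) = -1.4882, clip(-6.5397) = -5.0
Projection = [-1.4882, -5.0]
Squared diffs: [0.0, 2.3707]
Distance = sqrt(2.3707) = 1.5397


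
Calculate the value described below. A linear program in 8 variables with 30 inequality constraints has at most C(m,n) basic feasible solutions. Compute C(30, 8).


Each vertex corresponds to some choice of n active constraints out of m, so the number of vertices is at most C(m, n) = m! / (n!(m-n)!).
m = 30, n = 8
Numerator: 30 * 29 * 28 * 27 * 26 * 25 * 24 * 23
Denominator: 8! = 40320
C(30, 8) = 5852925


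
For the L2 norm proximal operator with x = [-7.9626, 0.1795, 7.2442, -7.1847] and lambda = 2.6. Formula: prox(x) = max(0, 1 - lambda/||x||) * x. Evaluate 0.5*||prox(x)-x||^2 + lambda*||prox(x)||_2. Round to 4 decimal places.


Step 1: Compute ||x||.
||x|| = 12.9435
Step 2: Compute scaling factor.
scale = max(0, 1 - 2.6/12.9435) = 0.7991
Step 3: prox(x) = [-6.3631, 0.1434, 5.789, -5.7415]
||prox(x)|| = 10.3435
Step 4: Proximal objective.
0.5*||prox-x||^2 = 3.38
lambda*||prox|| = 26.8931
Total = 30.273


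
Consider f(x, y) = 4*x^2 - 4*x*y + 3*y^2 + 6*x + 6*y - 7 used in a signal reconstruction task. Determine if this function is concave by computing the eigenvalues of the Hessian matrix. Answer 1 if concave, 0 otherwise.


The Hessian of f(x,y) = 4*x^2 - 4*x*y + 3*y^2 + 6*x + 6*y - 7 is:
H = [[8, -4], [-4, 6]]
Trace = 8 + 6 = 14
Determinant = 8*6 - (-4)^2 = 32
Discriminant = (14)^2 - 4*32 = 68.0
Eigenvalues: lambda_1 = 2.8769, lambda_2 = 11.1231
The function is not concave.

0


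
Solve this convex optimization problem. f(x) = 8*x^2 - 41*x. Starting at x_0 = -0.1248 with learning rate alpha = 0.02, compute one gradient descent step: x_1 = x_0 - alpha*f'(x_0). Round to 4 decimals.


We compute the gradient at x_0 and apply the update.
f'(x) = 16*x - 41
f'(-0.1248) = 16*-0.1248 - 41 = -42.9968
x_1 = -0.1248 - 0.02*-42.9968 = 0.7351


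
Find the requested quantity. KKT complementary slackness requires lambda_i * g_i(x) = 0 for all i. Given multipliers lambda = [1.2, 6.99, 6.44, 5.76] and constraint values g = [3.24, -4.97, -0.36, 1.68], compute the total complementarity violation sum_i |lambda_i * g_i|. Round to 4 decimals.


KKT complementary slackness check:
lambda_1 * g_1 = 1.2 * 3.24 = 3.888
lambda_2 * g_2 = 6.99 * -4.97 = -34.7403
lambda_3 * g_3 = 6.44 * -0.36 = -2.3184
lambda_4 * g_4 = 5.76 * 1.68 = 9.6768
Total violation = 3.888 + 34.7403 + 2.3184 + 9.6768 = 50.6235


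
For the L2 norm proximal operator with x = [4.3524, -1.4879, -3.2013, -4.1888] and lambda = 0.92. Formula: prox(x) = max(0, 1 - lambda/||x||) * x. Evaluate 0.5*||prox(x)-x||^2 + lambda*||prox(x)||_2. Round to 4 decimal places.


Step 1: Compute ||x||.
||x|| = 6.9965
Step 2: Compute scaling factor.
scale = max(0, 1 - 0.92/6.9965) = 0.8685
Step 3: prox(x) = [3.7801, -1.2923, -2.7803, -3.638]
||prox(x)|| = 6.0765
Step 4: Proximal objective.
0.5*||prox-x||^2 = 0.4232
lambda*||prox|| = 5.5904
Total = 6.0136


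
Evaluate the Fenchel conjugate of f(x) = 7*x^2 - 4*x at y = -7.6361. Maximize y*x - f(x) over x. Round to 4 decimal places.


f*(y) = sup_x {y*x - a*x^2 - b*x} = sup_x {(y-b)*x - a*x^2}
FOC: (y - b) - 2a*x = 0 => x* = (y - b)/(2a)
x* = (-7.6361 + 4)/(2*7) = -0.2597
f*(-7.6361) = (y-b)^2/(4a) = (-7.6361 + 4)^2/(4*7)
= 13.2212/28 = 0.4722


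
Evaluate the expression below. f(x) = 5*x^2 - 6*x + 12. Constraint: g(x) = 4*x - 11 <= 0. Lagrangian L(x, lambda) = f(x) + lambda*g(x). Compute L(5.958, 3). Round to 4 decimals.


Step 1: Evaluate f(x).
f(5.958) = 5*5.958^2 - 6*5.958 + 12 = 153.7408
Step 2: Evaluate g(x).
g(5.958) = 4*5.958 - 11 = 12.832
Step 3: Compute Lagrangian.
L = 153.7408 + 3*12.832 = 192.2368


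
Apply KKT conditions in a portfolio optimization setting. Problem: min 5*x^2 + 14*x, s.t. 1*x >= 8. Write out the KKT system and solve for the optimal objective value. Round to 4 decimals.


Step 1: Try lambda = 0 (constraint inactive).
x_unc = -14/(2*5) = -1.4
Check: 1*-1.4 = -1.4 < 8 -- violated!
Step 2: Constraint must be active: 1*x = 8
x* = 8/1 = 8.0
lambda = (2*5*8.0 + 14)/1 = 94.0
Step 3: Compute optimal value.
f(x*) = 5*8.0^2 + 14*8.0 = 432.0


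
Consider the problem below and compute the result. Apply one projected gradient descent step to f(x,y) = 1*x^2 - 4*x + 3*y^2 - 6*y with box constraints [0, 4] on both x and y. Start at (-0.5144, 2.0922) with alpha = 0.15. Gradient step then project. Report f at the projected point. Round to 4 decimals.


Step 1: Compute gradient at (-0.5144, 2.0922).
grad_x = 2*1*-0.5144 - 4 = -5.0288
grad_y = 2*3*2.0922 - 6 = 6.5532
Step 2: Gradient step.
x_raw = -0.5144 - 0.15*-5.0288 = 0.2399
y_raw = 2.0922 - 0.15*6.5532 = 1.1092
Step 3: Project onto [0, 4].
x_proj = clip(0.2399) = 0.2399
y_proj = clip(1.1092) = 1.1092
Step 4: Evaluate f.
f(0.2399, 1.1092) = -3.8663


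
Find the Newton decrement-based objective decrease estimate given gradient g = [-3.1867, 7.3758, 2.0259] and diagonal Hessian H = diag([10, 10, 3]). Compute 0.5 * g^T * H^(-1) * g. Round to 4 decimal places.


Step 1: H is diagonal, so H^(-1) * g = [-0.3187, 0.7376, 0.6753].
Step 2: g^T H^(-1) g = sum_i g_i^2 / H_ii
  = (-3.1867)^2/10 + (7.3758)^2/10 + (2.0259)^2/3
  = 1.0155 + 5.4402 + 1.3681 = 7.8238
Step 3: Objective decrease = 0.5 * g^T H^(-1) g = 3.9119


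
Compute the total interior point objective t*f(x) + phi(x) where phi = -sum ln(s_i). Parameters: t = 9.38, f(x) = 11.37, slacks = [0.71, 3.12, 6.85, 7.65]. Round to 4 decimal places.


Step 1: Compute log-barrier.
ln values: [-0.3425, 1.1378, 1.9242, 2.0347]
phi = -(-0.3425 + 1.1378 + 1.9242 + 2.0347) = -4.7543
Step 2: Compute augmented objective.
t*f(x) = 9.38*11.37 = 106.6506
Total = 106.6506 - 4.7543 = 101.8963


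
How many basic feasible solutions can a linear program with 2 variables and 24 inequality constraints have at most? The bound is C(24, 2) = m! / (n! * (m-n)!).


Each vertex corresponds to some choice of n active constraints out of m, so the number of vertices is at most C(m, n) = m! / (n!(m-n)!).
m = 24, n = 2
Numerator: 24 * 23
Denominator: 2! = 2
C(24, 2) = 276


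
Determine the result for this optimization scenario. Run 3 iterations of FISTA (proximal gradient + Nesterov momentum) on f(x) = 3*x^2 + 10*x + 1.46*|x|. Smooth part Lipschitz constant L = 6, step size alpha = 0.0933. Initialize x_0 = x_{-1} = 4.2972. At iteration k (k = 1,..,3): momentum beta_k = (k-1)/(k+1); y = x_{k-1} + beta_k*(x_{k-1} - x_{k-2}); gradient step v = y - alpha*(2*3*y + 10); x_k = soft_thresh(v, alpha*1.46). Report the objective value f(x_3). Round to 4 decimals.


FISTA on f(x) = 3*x^2 + 10*x + 1.46*|x|
L = 6, alpha = 0.0933
Iteration 1: beta = 0.0, y = 4.2972 + 0.0*(4.2972 - 4.2972) = 4.2972
  grad(y) = 35.7832, v = y - alpha*grad = 0.9586
  prox(v) = soft_thresh(0.9586, 0.1362) = 0.8224
Iteration 2: beta = 0.3333, y = 0.8224 + 0.3333*(0.8224 - 4.2972) = -0.3359
  grad(y) = 7.9849, v = y - alpha*grad = -1.0808
  prox(v) = soft_thresh(-1.0808, 0.1362) = -0.9446
Iteration 3: beta = 0.5, y = -0.9446 + 0.5*(-0.9446 - 0.8224) = -1.8281
  grad(y) = -0.9689, v = y - alpha*grad = -1.7377
  prox(v) = soft_thresh(-1.7377, 0.1362) = -1.6015
f(x_3) = 3*(-1.6015)^2 + 10*(-1.6015) + 1.46*|-1.6015| = -5.9824
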